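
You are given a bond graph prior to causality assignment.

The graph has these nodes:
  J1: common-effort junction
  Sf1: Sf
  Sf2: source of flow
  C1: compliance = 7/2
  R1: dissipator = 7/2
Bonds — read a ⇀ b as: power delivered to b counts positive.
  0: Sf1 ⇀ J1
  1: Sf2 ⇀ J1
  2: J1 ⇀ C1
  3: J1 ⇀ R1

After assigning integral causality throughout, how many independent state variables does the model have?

bond 0 stroke at Sf1  (Sf1 fixes flow; stroke at Sf1)
bond 1 stroke at Sf2  (Sf2: flow source, stroke at near end)
bond 2 stroke at J1  (C1 integral (e out))
bond 3 stroke at R1  (J1 effort already set via bond 2)

1  (C1 all integral)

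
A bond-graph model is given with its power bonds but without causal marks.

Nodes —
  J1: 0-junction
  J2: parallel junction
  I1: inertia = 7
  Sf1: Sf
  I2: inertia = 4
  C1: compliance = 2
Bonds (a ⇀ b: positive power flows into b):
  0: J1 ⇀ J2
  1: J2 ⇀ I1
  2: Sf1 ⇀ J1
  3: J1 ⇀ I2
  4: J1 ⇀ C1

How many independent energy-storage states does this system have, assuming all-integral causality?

3  (C1, I1, I2 all integral)

β2 stroke at Sf1  (Sf1: flow source, stroke at near end)
β1 stroke at I1  (I1 integral (f out))
β0 stroke at J2  (only one effort-in slot at J2)
β3 stroke at I2  (prefer integral on I2)
β4 stroke at J1  (only one effort-in slot at J1)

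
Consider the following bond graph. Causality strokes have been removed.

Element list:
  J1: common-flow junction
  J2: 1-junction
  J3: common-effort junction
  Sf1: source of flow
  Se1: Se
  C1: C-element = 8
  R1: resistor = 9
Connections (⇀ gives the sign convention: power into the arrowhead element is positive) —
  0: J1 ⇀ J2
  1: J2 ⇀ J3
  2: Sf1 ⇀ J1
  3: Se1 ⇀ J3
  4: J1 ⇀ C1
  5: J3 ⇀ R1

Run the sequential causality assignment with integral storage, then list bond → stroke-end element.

bond 0 stroke→J1
bond 1 stroke→J2
bond 2 stroke→Sf1
bond 3 stroke→J3
bond 4 stroke→J1
bond 5 stroke→R1

b2 →Sf1  (Sf1 fixes flow; stroke at Sf1)
b3 →J3  (Se1 (Se) sets effort on bond)
b0 →J1  (J1 flow already set via bond 2)
b4 →J1  (common-f at J1 fixed by 2)
b1 →J2  (1-jn J2 has f-setter on 0)
b5 →R1  (J3 effort already set via bond 3)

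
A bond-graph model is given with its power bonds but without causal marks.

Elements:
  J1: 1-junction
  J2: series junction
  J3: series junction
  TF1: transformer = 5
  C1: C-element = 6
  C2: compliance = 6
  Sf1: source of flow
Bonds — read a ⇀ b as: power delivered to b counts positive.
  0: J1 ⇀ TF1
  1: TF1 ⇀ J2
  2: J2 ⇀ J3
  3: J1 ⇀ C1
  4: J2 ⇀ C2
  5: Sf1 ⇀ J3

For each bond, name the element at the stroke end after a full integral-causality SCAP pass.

bond 0 |TF1
bond 1 |J2
bond 2 |J3
bond 3 |J1
bond 4 |J2
bond 5 |Sf1

b5 |Sf1  (source Sf1 imposes f)
b2 |J3  (J3 flow already set via bond 5)
b1 |J2  (1-jn J2 has f-setter on 2)
b4 |J2  (J2: bond 2 brought flow, rest push out)
b0 |TF1  (TF TF1: opposite of bond 1)
b3 |J1  (1-jn J1 has f-setter on 0)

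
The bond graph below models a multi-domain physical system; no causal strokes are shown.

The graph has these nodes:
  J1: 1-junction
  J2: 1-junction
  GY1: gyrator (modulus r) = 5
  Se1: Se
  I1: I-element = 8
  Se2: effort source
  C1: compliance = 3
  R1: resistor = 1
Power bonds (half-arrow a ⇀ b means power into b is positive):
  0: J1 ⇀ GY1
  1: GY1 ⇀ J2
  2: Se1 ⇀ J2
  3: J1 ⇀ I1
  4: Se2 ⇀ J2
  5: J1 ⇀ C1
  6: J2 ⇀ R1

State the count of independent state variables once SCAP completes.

2  (C1, I1 all integral)

bond 2 stroke at J2  (source Se1 imposes e)
bond 4 stroke at J2  (Se2 (Se) sets effort on bond)
bond 3 stroke at I1  (I1 integral (f out))
bond 0 stroke at J1  (J1 flow already set via bond 3)
bond 5 stroke at J1  (common-f at J1 fixed by 3)
bond 1 stroke at J2  (GY GY1: same side as bond 0)
bond 6 stroke at R1  (J2: last free bond brings flow in)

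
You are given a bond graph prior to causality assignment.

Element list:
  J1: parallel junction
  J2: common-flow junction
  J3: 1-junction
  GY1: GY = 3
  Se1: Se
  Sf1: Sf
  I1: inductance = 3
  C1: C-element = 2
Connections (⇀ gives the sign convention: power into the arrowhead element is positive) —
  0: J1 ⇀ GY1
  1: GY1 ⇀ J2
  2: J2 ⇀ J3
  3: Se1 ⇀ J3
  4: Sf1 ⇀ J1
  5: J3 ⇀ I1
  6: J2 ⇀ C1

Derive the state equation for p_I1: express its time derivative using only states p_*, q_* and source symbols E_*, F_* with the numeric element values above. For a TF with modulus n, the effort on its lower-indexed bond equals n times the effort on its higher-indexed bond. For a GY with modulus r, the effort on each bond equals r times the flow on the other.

bond 3 |J3  (Se1 (Se) sets effort on bond)
bond 4 |Sf1  (source Sf1 imposes f)
bond 0 |J1  (J1: last free bond brings effort in)
bond 1 |J2  (GY GY1: same side as bond 0)
bond 5 |I1  (I1 outputs flow p/I1)
bond 2 |J3  (J3 flow already set via bond 5)
bond 6 |J2  (1-jn J2 has f-setter on 2)

dp_I1/dt = E_Se1 + 3*F_Sf1 - q_C1/2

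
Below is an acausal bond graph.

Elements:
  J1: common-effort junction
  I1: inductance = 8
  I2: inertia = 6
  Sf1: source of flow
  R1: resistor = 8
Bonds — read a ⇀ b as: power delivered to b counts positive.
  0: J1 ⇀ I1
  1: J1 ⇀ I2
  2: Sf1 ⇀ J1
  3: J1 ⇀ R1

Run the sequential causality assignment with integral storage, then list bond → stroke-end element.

b2 →Sf1  (Sf1: flow source, stroke at near end)
b0 →I1  (prefer integral on I1)
b1 →I2  (I2: I, integral causality)
b3 →J1  (J1: last free bond brings effort in)

#0 |I1
#1 |I2
#2 |Sf1
#3 |J1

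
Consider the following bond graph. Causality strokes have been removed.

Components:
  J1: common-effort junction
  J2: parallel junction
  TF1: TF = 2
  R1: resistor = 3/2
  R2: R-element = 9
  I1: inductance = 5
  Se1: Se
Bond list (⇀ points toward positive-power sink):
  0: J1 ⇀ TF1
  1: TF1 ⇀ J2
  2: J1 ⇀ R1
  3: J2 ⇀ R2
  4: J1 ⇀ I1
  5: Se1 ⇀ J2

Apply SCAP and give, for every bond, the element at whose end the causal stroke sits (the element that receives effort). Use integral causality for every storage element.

b0 stroke at J1
b1 stroke at TF1
b2 stroke at R1
b3 stroke at R2
b4 stroke at I1
b5 stroke at J2

b5 →J2  (Se1 fixes effort; stroke away)
b1 →TF1  (J2: bond 5 brought effort, rest push out)
b3 →R2  (0-jn J2 has e-setter on 5)
b0 →J1  (TF TF1: opposite of bond 1)
b2 →R1  (J1 effort already set via bond 0)
b4 →I1  (J1: bond 0 brought effort, rest push out)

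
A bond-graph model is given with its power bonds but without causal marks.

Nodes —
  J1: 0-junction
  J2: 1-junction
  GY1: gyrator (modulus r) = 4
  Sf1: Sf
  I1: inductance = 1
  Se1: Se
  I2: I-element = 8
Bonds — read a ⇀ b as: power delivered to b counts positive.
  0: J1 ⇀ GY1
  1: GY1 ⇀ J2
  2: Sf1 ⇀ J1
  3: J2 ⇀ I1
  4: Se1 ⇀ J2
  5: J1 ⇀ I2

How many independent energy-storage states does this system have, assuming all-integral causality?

bond 2 stroke→Sf1  (source Sf1 imposes f)
bond 4 stroke→J2  (Se1: effort source, stroke at far end)
bond 3 stroke→I1  (I1 integral (f out))
bond 1 stroke→J2  (common-f at J2 fixed by 3)
bond 0 stroke→J1  (GY GY1: same side as bond 1)
bond 5 stroke→I2  (J1: bond 0 brought effort, rest push out)

2  (I1, I2 all integral)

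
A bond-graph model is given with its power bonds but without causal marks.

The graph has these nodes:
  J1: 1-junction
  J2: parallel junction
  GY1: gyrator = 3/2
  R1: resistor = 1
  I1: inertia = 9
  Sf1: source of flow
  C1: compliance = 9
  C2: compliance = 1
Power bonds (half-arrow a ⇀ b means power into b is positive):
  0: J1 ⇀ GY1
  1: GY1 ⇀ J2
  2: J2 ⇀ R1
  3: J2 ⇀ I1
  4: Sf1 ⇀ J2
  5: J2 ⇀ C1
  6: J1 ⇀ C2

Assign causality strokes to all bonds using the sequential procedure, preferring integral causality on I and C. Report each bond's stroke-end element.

#0 stroke at GY1
#1 stroke at GY1
#2 stroke at R1
#3 stroke at I1
#4 stroke at Sf1
#5 stroke at J2
#6 stroke at J1

bond 4 stroke→Sf1  (Sf1: flow source, stroke at near end)
bond 3 stroke→I1  (I1 outputs flow p/I1)
bond 5 stroke→J2  (C1 integral (e out))
bond 1 stroke→GY1  (0-jn J2 has e-setter on 5)
bond 2 stroke→R1  (0-jn J2 has e-setter on 5)
bond 0 stroke→GY1  (through GY1, causality inverts; strokes same side of GY1)
bond 6 stroke→J1  (J1: bond 0 brought flow, rest push out)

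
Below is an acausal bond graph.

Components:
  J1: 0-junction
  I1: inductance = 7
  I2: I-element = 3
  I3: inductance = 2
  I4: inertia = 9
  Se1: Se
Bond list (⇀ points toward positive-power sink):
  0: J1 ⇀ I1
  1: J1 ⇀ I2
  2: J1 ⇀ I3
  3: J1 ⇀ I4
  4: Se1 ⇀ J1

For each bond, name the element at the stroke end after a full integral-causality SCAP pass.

#4 →J1  (source Se1 imposes e)
#0 →I1  (0-jn J1 has e-setter on 4)
#1 →I2  (J1 effort already set via bond 4)
#2 →I3  (common-e at J1 fixed by 4)
#3 →I4  (common-e at J1 fixed by 4)

bond 0 |I1
bond 1 |I2
bond 2 |I3
bond 3 |I4
bond 4 |J1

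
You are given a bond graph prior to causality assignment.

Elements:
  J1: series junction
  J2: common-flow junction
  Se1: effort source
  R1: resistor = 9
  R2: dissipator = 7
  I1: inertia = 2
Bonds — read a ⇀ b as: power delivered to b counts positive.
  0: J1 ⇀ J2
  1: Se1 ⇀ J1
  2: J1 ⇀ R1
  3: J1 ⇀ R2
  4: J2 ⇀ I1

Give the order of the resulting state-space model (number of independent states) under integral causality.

1  (I1 all integral)

#1 stroke at J1  (Se1 (Se) sets effort on bond)
#4 stroke at I1  (I1 outputs flow p/I1)
#0 stroke at J2  (common-f at J2 fixed by 4)
#2 stroke at J1  (J1: bond 0 brought flow, rest push out)
#3 stroke at J1  (common-f at J1 fixed by 0)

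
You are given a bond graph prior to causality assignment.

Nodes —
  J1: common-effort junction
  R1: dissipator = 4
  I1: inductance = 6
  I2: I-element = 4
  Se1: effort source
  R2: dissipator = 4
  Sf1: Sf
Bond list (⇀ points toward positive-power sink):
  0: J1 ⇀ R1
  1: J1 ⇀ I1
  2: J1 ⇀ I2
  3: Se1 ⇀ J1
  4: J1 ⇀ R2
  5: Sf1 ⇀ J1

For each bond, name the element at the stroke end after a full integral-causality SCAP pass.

β0 |R1
β1 |I1
β2 |I2
β3 |J1
β4 |R2
β5 |Sf1

β3 |J1  (source Se1 imposes e)
β5 |Sf1  (Sf1 fixes flow; stroke at Sf1)
β0 |R1  (J1 effort already set via bond 3)
β1 |I1  (J1 effort already set via bond 3)
β2 |I2  (0-jn J1 has e-setter on 3)
β4 |R2  (J1 effort already set via bond 3)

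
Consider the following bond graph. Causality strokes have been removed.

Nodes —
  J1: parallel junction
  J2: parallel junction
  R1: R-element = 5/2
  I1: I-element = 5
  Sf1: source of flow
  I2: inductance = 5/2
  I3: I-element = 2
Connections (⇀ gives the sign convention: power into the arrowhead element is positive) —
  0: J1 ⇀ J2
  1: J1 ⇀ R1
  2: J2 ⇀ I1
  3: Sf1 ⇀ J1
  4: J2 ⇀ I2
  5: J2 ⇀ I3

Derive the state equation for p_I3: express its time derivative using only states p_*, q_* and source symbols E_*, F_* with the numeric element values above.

#3 |Sf1  (Sf1 fixes flow; stroke at Sf1)
#2 |I1  (I1 outputs flow p/I1)
#4 |I2  (I2 integral (f out))
#5 |I3  (I3 integral (f out))
#0 |J2  (J2 needs exactly one e-in)
#1 |J1  (closing 0-jn rule on J1)

dp_I3/dt = 5*F_Sf1/2 - p_I1/2 - p_I2 - 5*p_I3/4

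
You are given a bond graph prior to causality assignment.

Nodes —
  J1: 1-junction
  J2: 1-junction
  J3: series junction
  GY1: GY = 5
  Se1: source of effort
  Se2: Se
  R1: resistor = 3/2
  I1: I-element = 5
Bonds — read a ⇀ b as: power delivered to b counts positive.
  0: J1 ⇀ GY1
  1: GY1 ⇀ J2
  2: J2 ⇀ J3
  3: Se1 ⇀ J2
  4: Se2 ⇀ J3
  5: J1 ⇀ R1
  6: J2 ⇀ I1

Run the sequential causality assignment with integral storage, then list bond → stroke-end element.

#3 |J2  (source Se1 imposes e)
#4 |J3  (Se2 (Se) sets effort on bond)
#2 |J2  (only one flow-in slot at J3)
#6 |I1  (I1 outputs flow p/I1)
#1 |J2  (J2 flow already set via bond 6)
#0 |J1  (GY1: gyrator matches bond 1)
#5 |R1  (closing 1-jn rule on J1)

bond 0 stroke at J1
bond 1 stroke at J2
bond 2 stroke at J2
bond 3 stroke at J2
bond 4 stroke at J3
bond 5 stroke at R1
bond 6 stroke at I1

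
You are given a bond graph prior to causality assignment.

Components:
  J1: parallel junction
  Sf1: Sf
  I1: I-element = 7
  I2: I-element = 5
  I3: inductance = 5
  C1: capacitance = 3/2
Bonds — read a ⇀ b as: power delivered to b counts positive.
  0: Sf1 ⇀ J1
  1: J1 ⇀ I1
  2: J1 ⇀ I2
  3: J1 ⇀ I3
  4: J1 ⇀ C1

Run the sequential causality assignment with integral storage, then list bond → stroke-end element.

bond 0 stroke at Sf1  (Sf1 (Sf) sets flow on bond)
bond 1 stroke at I1  (I1 outputs flow p/I1)
bond 2 stroke at I2  (I2: I, integral causality)
bond 3 stroke at I3  (I3: I, integral causality)
bond 4 stroke at J1  (J1: last free bond brings effort in)

b0 stroke→Sf1
b1 stroke→I1
b2 stroke→I2
b3 stroke→I3
b4 stroke→J1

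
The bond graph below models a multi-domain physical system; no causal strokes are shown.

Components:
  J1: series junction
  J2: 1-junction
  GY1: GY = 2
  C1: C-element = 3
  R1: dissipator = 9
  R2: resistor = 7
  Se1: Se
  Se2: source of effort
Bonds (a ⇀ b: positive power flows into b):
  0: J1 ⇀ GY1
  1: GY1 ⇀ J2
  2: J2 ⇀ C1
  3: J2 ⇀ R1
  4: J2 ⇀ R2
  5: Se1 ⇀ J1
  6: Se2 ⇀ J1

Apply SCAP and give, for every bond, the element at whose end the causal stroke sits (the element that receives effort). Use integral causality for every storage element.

#0 |GY1
#1 |GY1
#2 |J2
#3 |J2
#4 |J2
#5 |J1
#6 |J1

β5 |J1  (Se1 fixes effort; stroke away)
β6 |J1  (Se2 fixes effort; stroke away)
β0 |GY1  (only one flow-in slot at J1)
β1 |GY1  (GY GY1: same side as bond 0)
β2 |J2  (J2: bond 1 brought flow, rest push out)
β3 |J2  (J2: bond 1 brought flow, rest push out)
β4 |J2  (1-jn J2 has f-setter on 1)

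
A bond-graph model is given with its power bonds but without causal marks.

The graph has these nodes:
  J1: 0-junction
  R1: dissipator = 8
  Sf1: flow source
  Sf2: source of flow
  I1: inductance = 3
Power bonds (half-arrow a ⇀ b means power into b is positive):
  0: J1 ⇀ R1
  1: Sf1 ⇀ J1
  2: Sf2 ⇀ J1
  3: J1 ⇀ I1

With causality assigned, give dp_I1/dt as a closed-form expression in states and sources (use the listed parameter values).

dp_I1/dt = 8*F_Sf1 + 8*F_Sf2 - 8*p_I1/3

β1 →Sf1  (Sf1 fixes flow; stroke at Sf1)
β2 →Sf2  (Sf2 (Sf) sets flow on bond)
β3 →I1  (I1 outputs flow p/I1)
β0 →J1  (only one effort-in slot at J1)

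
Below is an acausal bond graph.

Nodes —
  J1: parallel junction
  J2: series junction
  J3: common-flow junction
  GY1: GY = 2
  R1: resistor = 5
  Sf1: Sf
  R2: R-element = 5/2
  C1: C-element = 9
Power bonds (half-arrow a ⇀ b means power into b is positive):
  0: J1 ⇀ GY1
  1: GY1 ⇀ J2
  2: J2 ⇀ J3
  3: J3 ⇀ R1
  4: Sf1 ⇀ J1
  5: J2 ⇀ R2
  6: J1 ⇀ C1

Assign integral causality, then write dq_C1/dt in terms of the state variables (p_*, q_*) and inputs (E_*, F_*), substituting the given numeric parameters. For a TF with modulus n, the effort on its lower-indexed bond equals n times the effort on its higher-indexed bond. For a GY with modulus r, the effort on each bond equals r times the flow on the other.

dq_C1/dt = F_Sf1 - 5*q_C1/24

b4 stroke→Sf1  (Sf1 (Sf) sets flow on bond)
b6 stroke→J1  (C1: C, integral causality)
b0 stroke→GY1  (common-e at J1 fixed by 6)
b1 stroke→GY1  (through GY1, causality inverts; strokes same side of GY1)
b2 stroke→J2  (J2: bond 1 brought flow, rest push out)
b5 stroke→J2  (1-jn J2 has f-setter on 1)
b3 stroke→J3  (1-jn J3 has f-setter on 2)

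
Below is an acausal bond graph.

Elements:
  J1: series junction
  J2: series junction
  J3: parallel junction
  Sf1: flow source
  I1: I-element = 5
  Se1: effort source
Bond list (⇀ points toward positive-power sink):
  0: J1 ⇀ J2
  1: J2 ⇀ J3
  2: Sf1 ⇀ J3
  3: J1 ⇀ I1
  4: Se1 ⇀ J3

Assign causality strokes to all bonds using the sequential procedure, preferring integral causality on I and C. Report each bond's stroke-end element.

b2 stroke at Sf1  (source Sf1 imposes f)
b4 stroke at J3  (Se1: effort source, stroke at far end)
b1 stroke at J2  (J3 effort already set via bond 4)
b0 stroke at J1  (J2: last free bond brings flow in)
b3 stroke at I1  (closing 1-jn rule on J1)

#0 |J1
#1 |J2
#2 |Sf1
#3 |I1
#4 |J3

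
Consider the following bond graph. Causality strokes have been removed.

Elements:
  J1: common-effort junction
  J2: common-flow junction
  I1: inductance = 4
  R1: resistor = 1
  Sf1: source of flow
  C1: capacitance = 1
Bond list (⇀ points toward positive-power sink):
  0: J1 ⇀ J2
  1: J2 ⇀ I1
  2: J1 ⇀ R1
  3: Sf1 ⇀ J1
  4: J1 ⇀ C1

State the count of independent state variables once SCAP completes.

2  (C1, I1 all integral)

#3 |Sf1  (Sf1 (Sf) sets flow on bond)
#1 |I1  (I1: I, integral causality)
#0 |J2  (1-jn J2 has f-setter on 1)
#4 |J1  (C1 integral (e out))
#2 |R1  (J1 effort already set via bond 4)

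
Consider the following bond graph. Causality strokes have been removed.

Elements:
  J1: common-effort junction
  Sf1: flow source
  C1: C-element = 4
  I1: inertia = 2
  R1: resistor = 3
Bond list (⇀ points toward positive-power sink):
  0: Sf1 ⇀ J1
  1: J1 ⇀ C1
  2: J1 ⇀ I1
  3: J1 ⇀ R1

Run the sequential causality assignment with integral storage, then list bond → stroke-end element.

β0 stroke at Sf1
β1 stroke at J1
β2 stroke at I1
β3 stroke at R1

b0 stroke at Sf1  (Sf1 (Sf) sets flow on bond)
b1 stroke at J1  (C1 integral (e out))
b2 stroke at I1  (common-e at J1 fixed by 1)
b3 stroke at R1  (J1: bond 1 brought effort, rest push out)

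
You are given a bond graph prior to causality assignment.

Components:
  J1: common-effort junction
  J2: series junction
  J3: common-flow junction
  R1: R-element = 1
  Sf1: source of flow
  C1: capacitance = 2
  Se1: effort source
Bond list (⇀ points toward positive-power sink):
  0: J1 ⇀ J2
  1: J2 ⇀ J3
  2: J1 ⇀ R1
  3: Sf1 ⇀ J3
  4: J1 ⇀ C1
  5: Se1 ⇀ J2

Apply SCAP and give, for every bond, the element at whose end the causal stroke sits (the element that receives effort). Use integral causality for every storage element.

bond 3 |Sf1  (Sf1 (Sf) sets flow on bond)
bond 5 |J2  (Se1 fixes effort; stroke away)
bond 1 |J3  (1-jn J3 has f-setter on 3)
bond 0 |J2  (common-f at J2 fixed by 1)
bond 4 |J1  (C1: C, integral causality)
bond 2 |R1  (J1: bond 4 brought effort, rest push out)

β0 |J2
β1 |J3
β2 |R1
β3 |Sf1
β4 |J1
β5 |J2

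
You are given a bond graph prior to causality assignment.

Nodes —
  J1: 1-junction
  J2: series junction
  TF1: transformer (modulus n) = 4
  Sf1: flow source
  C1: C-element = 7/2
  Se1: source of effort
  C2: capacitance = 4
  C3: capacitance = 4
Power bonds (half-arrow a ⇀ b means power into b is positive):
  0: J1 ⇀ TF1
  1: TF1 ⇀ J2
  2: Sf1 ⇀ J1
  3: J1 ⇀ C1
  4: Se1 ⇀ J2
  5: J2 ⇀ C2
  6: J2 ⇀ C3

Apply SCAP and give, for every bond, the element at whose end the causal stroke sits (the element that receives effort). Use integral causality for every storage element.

b2 stroke→Sf1  (Sf1 (Sf) sets flow on bond)
b4 stroke→J2  (source Se1 imposes e)
b0 stroke→J1  (J1: bond 2 brought flow, rest push out)
b3 stroke→J1  (common-f at J1 fixed by 2)
b1 stroke→TF1  (TF TF1: opposite of bond 0)
b5 stroke→J2  (common-f at J2 fixed by 1)
b6 stroke→J2  (J2: bond 1 brought flow, rest push out)

β0 →J1
β1 →TF1
β2 →Sf1
β3 →J1
β4 →J2
β5 →J2
β6 →J2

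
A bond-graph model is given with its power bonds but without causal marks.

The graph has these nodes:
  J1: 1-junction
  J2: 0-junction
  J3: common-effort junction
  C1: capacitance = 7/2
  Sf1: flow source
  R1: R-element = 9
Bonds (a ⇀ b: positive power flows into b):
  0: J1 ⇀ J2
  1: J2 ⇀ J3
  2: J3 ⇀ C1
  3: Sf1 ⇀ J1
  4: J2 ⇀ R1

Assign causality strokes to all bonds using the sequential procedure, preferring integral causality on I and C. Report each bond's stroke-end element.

b3 stroke→Sf1  (Sf1 (Sf) sets flow on bond)
b0 stroke→J1  (J1 flow already set via bond 3)
b2 stroke→J3  (C1 outputs effort q/C1)
b1 stroke→J2  (J3: bond 2 brought effort, rest push out)
b4 stroke→R1  (common-e at J2 fixed by 1)

#0 stroke→J1
#1 stroke→J2
#2 stroke→J3
#3 stroke→Sf1
#4 stroke→R1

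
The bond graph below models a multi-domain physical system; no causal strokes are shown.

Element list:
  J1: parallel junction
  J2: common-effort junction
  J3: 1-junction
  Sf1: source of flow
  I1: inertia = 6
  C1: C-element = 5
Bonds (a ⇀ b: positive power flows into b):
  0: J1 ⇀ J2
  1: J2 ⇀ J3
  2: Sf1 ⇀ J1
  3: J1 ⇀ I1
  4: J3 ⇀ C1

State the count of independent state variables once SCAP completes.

2  (C1, I1 all integral)

bond 2 stroke→Sf1  (source Sf1 imposes f)
bond 3 stroke→I1  (prefer integral on I1)
bond 0 stroke→J1  (closing 0-jn rule on J1)
bond 1 stroke→J2  (only one effort-in slot at J2)
bond 4 stroke→J3  (J3: bond 1 brought flow, rest push out)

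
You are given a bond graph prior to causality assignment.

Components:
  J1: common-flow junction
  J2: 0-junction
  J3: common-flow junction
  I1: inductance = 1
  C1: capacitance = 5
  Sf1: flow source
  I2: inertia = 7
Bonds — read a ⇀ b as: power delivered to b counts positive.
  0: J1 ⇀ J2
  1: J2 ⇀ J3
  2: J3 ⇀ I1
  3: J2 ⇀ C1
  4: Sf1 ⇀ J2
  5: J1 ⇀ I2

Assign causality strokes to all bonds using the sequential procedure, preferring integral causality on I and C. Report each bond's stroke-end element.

b0 →J1
b1 →J3
b2 →I1
b3 →J2
b4 →Sf1
b5 →I2

#4 stroke at Sf1  (Sf1: flow source, stroke at near end)
#2 stroke at I1  (prefer integral on I1)
#1 stroke at J3  (J3 flow already set via bond 2)
#3 stroke at J2  (C1 integral (e out))
#0 stroke at J1  (J2: bond 3 brought effort, rest push out)
#5 stroke at I2  (closing 1-jn rule on J1)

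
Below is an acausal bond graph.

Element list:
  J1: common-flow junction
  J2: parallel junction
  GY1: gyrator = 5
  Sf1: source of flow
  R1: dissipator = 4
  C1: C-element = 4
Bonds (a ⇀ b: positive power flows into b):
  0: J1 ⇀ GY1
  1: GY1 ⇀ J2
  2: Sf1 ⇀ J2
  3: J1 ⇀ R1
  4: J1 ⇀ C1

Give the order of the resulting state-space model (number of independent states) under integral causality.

b2 stroke→Sf1  (source Sf1 imposes f)
b1 stroke→J2  (closing 0-jn rule on J2)
b0 stroke→J1  (GY1: gyrator matches bond 1)
b4 stroke→J1  (prefer integral on C1)
b3 stroke→R1  (only one flow-in slot at J1)

1  (C1 all integral)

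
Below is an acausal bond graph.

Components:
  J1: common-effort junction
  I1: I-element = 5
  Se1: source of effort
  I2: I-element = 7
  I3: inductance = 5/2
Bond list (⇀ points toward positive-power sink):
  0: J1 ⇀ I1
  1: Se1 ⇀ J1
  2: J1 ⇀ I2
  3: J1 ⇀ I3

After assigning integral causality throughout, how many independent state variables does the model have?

3  (I1, I2, I3 all integral)

b1 |J1  (Se1: effort source, stroke at far end)
b0 |I1  (0-jn J1 has e-setter on 1)
b2 |I2  (J1: bond 1 brought effort, rest push out)
b3 |I3  (J1: bond 1 brought effort, rest push out)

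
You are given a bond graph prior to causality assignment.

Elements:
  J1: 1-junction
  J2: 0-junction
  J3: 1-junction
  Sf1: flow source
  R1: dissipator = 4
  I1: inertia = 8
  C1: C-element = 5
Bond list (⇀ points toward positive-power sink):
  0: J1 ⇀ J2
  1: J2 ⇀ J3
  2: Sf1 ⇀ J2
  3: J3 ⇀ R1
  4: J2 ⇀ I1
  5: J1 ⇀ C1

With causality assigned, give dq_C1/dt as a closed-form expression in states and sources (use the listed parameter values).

bond 2 |Sf1  (Sf1 (Sf) sets flow on bond)
bond 4 |I1  (I1 integral (f out))
bond 5 |J1  (C1: C, integral causality)
bond 0 |J2  (J1 needs exactly one f-in)
bond 1 |J3  (common-e at J2 fixed by 0)
bond 3 |R1  (only one flow-in slot at J3)

dq_C1/dt = -F_Sf1 + p_I1/8 - q_C1/20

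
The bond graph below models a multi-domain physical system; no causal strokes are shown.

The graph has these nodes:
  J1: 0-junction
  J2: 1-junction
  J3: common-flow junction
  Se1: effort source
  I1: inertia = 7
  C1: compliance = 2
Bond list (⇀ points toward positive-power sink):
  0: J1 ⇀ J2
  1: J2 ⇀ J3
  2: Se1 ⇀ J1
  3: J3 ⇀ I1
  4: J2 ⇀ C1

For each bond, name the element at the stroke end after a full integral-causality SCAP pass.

β2 stroke→J1  (source Se1 imposes e)
β0 stroke→J2  (J1 effort already set via bond 2)
β3 stroke→I1  (I1 integral (f out))
β1 stroke→J3  (1-jn J3 has f-setter on 3)
β4 stroke→J2  (J2 flow already set via bond 1)

b0 stroke→J2
b1 stroke→J3
b2 stroke→J1
b3 stroke→I1
b4 stroke→J2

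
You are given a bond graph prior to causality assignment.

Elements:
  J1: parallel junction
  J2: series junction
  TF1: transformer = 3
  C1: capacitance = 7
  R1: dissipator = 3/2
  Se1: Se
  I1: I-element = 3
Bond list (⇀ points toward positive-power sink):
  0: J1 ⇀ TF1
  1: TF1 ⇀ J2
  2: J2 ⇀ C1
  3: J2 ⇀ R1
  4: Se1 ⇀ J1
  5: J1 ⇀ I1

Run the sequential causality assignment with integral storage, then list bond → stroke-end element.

β0 |TF1
β1 |J2
β2 |J2
β3 |R1
β4 |J1
β5 |I1

b4 →J1  (Se1: effort source, stroke at far end)
b0 →TF1  (common-e at J1 fixed by 4)
b5 →I1  (0-jn J1 has e-setter on 4)
b1 →J2  (TF TF1: opposite of bond 0)
b2 →J2  (prefer integral on C1)
b3 →R1  (J2 needs exactly one f-in)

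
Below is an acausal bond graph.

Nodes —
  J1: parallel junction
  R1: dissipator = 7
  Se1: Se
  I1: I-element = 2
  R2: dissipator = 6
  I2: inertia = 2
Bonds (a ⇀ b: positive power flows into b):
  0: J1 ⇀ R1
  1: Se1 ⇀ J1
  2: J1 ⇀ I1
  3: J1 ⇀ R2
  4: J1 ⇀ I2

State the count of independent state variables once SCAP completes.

β1 →J1  (source Se1 imposes e)
β0 →R1  (0-jn J1 has e-setter on 1)
β2 →I1  (0-jn J1 has e-setter on 1)
β3 →R2  (J1 effort already set via bond 1)
β4 →I2  (J1 effort already set via bond 1)

2  (I1, I2 all integral)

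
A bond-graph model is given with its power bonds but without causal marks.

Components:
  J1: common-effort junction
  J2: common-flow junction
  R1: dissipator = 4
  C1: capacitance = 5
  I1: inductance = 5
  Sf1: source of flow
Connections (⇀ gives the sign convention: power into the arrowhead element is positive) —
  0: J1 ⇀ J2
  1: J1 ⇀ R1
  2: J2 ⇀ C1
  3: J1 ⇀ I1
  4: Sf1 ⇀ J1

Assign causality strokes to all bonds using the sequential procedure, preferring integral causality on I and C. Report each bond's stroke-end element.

β0 →J1
β1 →R1
β2 →J2
β3 →I1
β4 →Sf1

bond 4 stroke→Sf1  (source Sf1 imposes f)
bond 2 stroke→J2  (C1: C, integral causality)
bond 0 stroke→J1  (J2 needs exactly one f-in)
bond 1 stroke→R1  (common-e at J1 fixed by 0)
bond 3 stroke→I1  (common-e at J1 fixed by 0)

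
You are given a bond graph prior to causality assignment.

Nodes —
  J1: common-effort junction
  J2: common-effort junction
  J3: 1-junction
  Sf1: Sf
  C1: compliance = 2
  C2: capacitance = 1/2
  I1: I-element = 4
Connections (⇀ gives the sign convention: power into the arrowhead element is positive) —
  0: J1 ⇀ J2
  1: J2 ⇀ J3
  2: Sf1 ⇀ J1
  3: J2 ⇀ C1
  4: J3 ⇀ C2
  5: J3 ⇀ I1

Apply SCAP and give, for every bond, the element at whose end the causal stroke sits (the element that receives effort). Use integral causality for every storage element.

bond 0 →J1
bond 1 →J3
bond 2 →Sf1
bond 3 →J2
bond 4 →J3
bond 5 →I1

β2 |Sf1  (Sf1 (Sf) sets flow on bond)
β0 |J1  (only one effort-in slot at J1)
β3 |J2  (C1 integral (e out))
β1 |J3  (common-e at J2 fixed by 3)
β4 |J3  (prefer integral on C2)
β5 |I1  (J3: last free bond brings flow in)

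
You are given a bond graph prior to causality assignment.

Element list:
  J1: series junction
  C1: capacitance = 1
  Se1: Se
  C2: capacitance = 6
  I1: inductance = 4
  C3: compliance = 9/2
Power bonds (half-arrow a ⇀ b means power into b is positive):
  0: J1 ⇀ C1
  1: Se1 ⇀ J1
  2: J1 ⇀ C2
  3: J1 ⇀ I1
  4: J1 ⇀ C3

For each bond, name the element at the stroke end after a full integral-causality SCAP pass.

β1 |J1  (Se1: effort source, stroke at far end)
β0 |J1  (C1 integral (e out))
β2 |J1  (C2 integral (e out))
β3 |I1  (I1 outputs flow p/I1)
β4 |J1  (common-f at J1 fixed by 3)

b0 |J1
b1 |J1
b2 |J1
b3 |I1
b4 |J1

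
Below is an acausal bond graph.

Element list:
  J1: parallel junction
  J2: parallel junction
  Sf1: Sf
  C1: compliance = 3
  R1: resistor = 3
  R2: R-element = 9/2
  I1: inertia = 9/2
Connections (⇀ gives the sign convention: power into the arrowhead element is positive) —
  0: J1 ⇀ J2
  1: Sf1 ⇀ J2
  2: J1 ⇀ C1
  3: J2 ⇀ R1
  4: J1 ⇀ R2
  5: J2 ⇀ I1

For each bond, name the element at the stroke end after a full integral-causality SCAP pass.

bond 0 →J2
bond 1 →Sf1
bond 2 →J1
bond 3 →R1
bond 4 →R2
bond 5 →I1

β1 stroke at Sf1  (Sf1 fixes flow; stroke at Sf1)
β2 stroke at J1  (C1: C, integral causality)
β0 stroke at J2  (0-jn J1 has e-setter on 2)
β4 stroke at R2  (common-e at J1 fixed by 2)
β3 stroke at R1  (common-e at J2 fixed by 0)
β5 stroke at I1  (0-jn J2 has e-setter on 0)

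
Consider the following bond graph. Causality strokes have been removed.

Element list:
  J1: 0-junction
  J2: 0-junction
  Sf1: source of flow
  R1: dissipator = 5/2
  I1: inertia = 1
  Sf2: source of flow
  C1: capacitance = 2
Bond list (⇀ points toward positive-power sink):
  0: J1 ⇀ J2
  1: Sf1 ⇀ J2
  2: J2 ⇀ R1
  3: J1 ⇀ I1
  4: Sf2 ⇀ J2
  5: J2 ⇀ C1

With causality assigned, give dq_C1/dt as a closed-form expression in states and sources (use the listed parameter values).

#1 →Sf1  (Sf1 (Sf) sets flow on bond)
#4 →Sf2  (source Sf2 imposes f)
#3 →I1  (I1 integral (f out))
#0 →J1  (closing 0-jn rule on J1)
#5 →J2  (C1: C, integral causality)
#2 →R1  (J2 effort already set via bond 5)

dq_C1/dt = F_Sf1 + F_Sf2 - p_I1 - q_C1/5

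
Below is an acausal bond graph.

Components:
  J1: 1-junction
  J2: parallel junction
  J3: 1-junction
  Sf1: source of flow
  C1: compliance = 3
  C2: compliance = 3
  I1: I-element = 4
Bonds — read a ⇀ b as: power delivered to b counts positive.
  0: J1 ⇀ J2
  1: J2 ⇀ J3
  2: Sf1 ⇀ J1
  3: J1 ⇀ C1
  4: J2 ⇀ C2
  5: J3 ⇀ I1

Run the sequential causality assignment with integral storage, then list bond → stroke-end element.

#0 |J1
#1 |J3
#2 |Sf1
#3 |J1
#4 |J2
#5 |I1

bond 2 stroke at Sf1  (Sf1 (Sf) sets flow on bond)
bond 0 stroke at J1  (J1 flow already set via bond 2)
bond 3 stroke at J1  (J1: bond 2 brought flow, rest push out)
bond 4 stroke at J2  (C2: C, integral causality)
bond 1 stroke at J3  (J2: bond 4 brought effort, rest push out)
bond 5 stroke at I1  (J3: last free bond brings flow in)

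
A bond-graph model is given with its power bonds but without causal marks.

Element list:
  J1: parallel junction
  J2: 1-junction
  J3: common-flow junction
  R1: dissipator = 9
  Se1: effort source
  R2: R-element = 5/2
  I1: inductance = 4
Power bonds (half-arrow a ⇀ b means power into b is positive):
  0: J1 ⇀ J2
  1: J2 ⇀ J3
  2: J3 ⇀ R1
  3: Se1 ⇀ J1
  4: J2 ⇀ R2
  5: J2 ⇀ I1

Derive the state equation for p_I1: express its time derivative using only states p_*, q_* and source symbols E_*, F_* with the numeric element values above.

β3 stroke→J1  (Se1 fixes effort; stroke away)
β0 stroke→J2  (J1: bond 3 brought effort, rest push out)
β5 stroke→I1  (I1 outputs flow p/I1)
β1 stroke→J2  (J2 flow already set via bond 5)
β4 stroke→J2  (common-f at J2 fixed by 5)
β2 stroke→J3  (1-jn J3 has f-setter on 1)

dp_I1/dt = E_Se1 - 23*p_I1/8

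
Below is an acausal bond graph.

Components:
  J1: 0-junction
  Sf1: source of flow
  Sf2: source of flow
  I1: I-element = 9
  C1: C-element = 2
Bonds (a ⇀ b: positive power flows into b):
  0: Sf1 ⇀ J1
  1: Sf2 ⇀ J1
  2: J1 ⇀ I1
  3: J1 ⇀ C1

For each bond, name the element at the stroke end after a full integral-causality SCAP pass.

β0 →Sf1  (Sf1: flow source, stroke at near end)
β1 →Sf2  (Sf2: flow source, stroke at near end)
β2 →I1  (I1 integral (f out))
β3 →J1  (closing 0-jn rule on J1)

bond 0 stroke→Sf1
bond 1 stroke→Sf2
bond 2 stroke→I1
bond 3 stroke→J1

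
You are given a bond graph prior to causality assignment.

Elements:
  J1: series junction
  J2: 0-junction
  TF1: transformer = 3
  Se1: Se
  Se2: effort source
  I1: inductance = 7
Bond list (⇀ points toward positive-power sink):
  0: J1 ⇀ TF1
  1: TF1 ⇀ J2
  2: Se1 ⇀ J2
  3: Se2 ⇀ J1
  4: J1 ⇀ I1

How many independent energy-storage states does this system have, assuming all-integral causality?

1  (I1 all integral)

#2 |J2  (Se1: effort source, stroke at far end)
#3 |J1  (Se2: effort source, stroke at far end)
#1 |TF1  (J2 effort already set via bond 2)
#0 |J1  (through TF1, causality passes straight; one stroke at TF1)
#4 |I1  (only one flow-in slot at J1)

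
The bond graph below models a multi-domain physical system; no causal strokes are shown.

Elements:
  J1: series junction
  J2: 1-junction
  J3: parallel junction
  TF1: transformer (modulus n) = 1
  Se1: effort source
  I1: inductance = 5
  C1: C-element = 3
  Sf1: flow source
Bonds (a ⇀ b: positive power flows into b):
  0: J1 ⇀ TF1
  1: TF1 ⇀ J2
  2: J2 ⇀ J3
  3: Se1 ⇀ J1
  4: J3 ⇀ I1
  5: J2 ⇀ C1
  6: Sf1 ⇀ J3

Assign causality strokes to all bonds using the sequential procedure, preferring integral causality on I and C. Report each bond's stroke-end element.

b3 stroke→J1  (Se1: effort source, stroke at far end)
b6 stroke→Sf1  (source Sf1 imposes f)
b0 stroke→TF1  (J1 needs exactly one f-in)
b1 stroke→J2  (TF TF1: opposite of bond 0)
b4 stroke→I1  (I1: I, integral causality)
b2 stroke→J3  (only one effort-in slot at J3)
b5 stroke→J2  (J2 flow already set via bond 2)

β0 |TF1
β1 |J2
β2 |J3
β3 |J1
β4 |I1
β5 |J2
β6 |Sf1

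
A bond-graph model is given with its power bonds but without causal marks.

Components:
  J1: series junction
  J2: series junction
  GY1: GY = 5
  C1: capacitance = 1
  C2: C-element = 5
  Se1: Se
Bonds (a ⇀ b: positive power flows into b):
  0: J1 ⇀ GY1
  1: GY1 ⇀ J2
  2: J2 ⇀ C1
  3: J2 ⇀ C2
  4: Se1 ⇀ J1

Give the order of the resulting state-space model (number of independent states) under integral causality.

2  (C1, C2 all integral)

b4 stroke→J1  (Se1 fixes effort; stroke away)
b0 stroke→GY1  (only one flow-in slot at J1)
b1 stroke→GY1  (through GY1, causality inverts; strokes same side of GY1)
b2 stroke→J2  (J2 flow already set via bond 1)
b3 stroke→J2  (common-f at J2 fixed by 1)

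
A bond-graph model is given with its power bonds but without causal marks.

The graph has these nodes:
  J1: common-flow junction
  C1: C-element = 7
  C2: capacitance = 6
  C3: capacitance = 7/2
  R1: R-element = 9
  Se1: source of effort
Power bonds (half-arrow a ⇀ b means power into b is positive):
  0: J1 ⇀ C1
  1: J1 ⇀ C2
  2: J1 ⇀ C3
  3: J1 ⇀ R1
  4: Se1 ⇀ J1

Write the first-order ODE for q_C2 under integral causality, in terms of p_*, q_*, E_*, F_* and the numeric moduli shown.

#4 →J1  (source Se1 imposes e)
#0 →J1  (prefer integral on C1)
#1 →J1  (C2 outputs effort q/C2)
#2 →J1  (prefer integral on C3)
#3 →R1  (J1 needs exactly one f-in)

dq_C2/dt = E_Se1/9 - q_C1/63 - q_C2/54 - 2*q_C3/63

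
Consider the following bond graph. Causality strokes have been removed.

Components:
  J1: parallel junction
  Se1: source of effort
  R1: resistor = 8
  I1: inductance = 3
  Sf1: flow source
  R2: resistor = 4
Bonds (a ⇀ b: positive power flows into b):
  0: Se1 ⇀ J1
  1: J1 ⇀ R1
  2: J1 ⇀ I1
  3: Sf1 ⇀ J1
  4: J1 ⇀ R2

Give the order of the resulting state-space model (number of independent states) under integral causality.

1  (I1 all integral)

b0 →J1  (Se1 (Se) sets effort on bond)
b3 →Sf1  (Sf1 fixes flow; stroke at Sf1)
b1 →R1  (common-e at J1 fixed by 0)
b2 →I1  (0-jn J1 has e-setter on 0)
b4 →R2  (common-e at J1 fixed by 0)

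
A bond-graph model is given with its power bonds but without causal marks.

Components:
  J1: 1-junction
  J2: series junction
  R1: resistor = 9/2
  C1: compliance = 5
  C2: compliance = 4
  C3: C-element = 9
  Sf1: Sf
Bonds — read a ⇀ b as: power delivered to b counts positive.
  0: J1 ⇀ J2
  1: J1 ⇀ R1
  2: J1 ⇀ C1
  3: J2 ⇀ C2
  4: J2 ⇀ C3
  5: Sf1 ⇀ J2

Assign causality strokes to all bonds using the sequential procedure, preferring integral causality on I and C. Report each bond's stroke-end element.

#0 →J2
#1 →J1
#2 →J1
#3 →J2
#4 →J2
#5 →Sf1

β5 stroke at Sf1  (Sf1 (Sf) sets flow on bond)
β0 stroke at J2  (J2: bond 5 brought flow, rest push out)
β3 stroke at J2  (1-jn J2 has f-setter on 5)
β4 stroke at J2  (J2: bond 5 brought flow, rest push out)
β1 stroke at J1  (1-jn J1 has f-setter on 0)
β2 stroke at J1  (J1 flow already set via bond 0)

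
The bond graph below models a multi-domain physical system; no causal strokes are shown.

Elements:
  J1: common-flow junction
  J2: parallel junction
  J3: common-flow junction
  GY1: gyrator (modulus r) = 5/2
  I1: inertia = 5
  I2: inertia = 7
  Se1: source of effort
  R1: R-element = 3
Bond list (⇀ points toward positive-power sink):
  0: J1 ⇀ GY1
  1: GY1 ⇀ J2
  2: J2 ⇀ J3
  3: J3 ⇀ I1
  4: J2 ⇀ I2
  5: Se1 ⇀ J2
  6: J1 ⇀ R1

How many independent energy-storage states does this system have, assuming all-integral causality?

2  (I1, I2 all integral)

b5 |J2  (source Se1 imposes e)
b1 |GY1  (J2: bond 5 brought effort, rest push out)
b2 |J3  (J2: bond 5 brought effort, rest push out)
b4 |I2  (common-e at J2 fixed by 5)
b3 |I1  (closing 1-jn rule on J3)
b0 |GY1  (through GY1, causality inverts; strokes same side of GY1)
b6 |J1  (common-f at J1 fixed by 0)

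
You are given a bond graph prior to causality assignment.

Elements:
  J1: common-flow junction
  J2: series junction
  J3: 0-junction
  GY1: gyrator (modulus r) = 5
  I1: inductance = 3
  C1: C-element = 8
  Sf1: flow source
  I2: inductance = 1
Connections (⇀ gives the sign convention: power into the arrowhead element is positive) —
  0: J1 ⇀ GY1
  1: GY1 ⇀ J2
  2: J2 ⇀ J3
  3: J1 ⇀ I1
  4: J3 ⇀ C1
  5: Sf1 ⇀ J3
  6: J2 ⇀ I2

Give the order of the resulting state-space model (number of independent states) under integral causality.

3  (C1, I1, I2 all integral)

β5 |Sf1  (Sf1 (Sf) sets flow on bond)
β3 |I1  (I1: I, integral causality)
β0 |J1  (1-jn J1 has f-setter on 3)
β1 |J2  (through GY1, causality inverts; strokes same side of GY1)
β4 |J3  (prefer integral on C1)
β2 |J2  (J3 effort already set via bond 4)
β6 |I2  (only one flow-in slot at J2)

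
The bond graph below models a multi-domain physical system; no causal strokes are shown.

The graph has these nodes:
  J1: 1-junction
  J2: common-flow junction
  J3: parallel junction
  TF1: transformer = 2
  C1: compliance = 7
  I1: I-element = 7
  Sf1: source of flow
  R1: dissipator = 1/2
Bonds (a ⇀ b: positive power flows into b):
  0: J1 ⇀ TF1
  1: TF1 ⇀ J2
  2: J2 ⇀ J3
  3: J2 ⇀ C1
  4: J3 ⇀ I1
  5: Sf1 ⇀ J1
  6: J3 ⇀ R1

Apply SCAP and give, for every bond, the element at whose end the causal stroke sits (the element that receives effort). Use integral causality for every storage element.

b5 |Sf1  (Sf1: flow source, stroke at near end)
b0 |J1  (J1: bond 5 brought flow, rest push out)
b1 |TF1  (TF TF1: opposite of bond 0)
b2 |J2  (1-jn J2 has f-setter on 1)
b3 |J2  (J2 flow already set via bond 1)
b4 |I1  (I1 outputs flow p/I1)
b6 |J3  (closing 0-jn rule on J3)

β0 |J1
β1 |TF1
β2 |J2
β3 |J2
β4 |I1
β5 |Sf1
β6 |J3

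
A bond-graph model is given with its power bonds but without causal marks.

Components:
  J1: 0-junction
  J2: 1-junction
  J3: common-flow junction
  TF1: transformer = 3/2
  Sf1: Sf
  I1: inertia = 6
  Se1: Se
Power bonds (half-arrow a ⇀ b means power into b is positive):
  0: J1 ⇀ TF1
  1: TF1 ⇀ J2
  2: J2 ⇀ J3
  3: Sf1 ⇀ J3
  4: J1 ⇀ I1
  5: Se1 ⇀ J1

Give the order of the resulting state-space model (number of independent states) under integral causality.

1  (I1 all integral)

bond 3 stroke→Sf1  (Sf1 fixes flow; stroke at Sf1)
bond 5 stroke→J1  (source Se1 imposes e)
bond 0 stroke→TF1  (J1: bond 5 brought effort, rest push out)
bond 4 stroke→I1  (common-e at J1 fixed by 5)
bond 2 stroke→J3  (J3: bond 3 brought flow, rest push out)
bond 1 stroke→J2  (through TF1, causality passes straight; one stroke at TF1)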